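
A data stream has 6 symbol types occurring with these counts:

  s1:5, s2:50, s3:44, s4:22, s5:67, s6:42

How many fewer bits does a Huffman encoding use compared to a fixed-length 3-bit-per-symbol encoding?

134

Fixed-length: 3 bits × 230 symbols = 690 bits.
Huffman merges:
merge s1(5) and s4(22): 27
merge 27 and s6(42): 69
merge s3(44) and s2(50): 94
merge s5(67) and 69: 136
merge 94 and 136: 230
Huffman total = 27 + 69 + 94 + 136 + 230 = 556 bits.
Saving = 690 − 556 = 134 bits.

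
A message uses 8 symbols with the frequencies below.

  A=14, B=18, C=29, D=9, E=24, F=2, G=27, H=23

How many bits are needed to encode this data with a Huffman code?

418

Merge the two smallest weights repeatedly:
F(2) + D(9) → 11
11 + A(14) → 25
B(18) + H(23) → 41
E(24) + 25 → 49
G(27) + C(29) → 56
41 + 49 → 90
56 + 90 → 146
The encoded length is the sum of every internal node's weight: 11 + 25 + 41 + 49 + 56 + 90 + 146 = 418 bits.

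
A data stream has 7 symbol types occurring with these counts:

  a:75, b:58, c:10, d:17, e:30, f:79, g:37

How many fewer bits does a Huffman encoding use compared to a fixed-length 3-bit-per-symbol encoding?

Fixed-length: 3 bits × 306 symbols = 918 bits.
Huffman merges:
combine c(10), d(17) → 27
combine 27, e(30) → 57
combine g(37), 57 → 94
combine b(58), a(75) → 133
combine f(79), 94 → 173
combine 133, 173 → 306
Huffman total = 27 + 57 + 94 + 133 + 173 + 306 = 790 bits.
Saving = 918 − 790 = 128 bits.

128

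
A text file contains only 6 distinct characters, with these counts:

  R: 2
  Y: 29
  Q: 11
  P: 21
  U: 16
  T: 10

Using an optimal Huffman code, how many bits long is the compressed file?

Merge the two smallest weights repeatedly:
merge R(2) and T(10): 12
merge Q(11) and 12: 23
merge U(16) and P(21): 37
merge 23 and Y(29): 52
merge 37 and 52: 89
Total encoded bits = sum of merged weights = 12 + 23 + 37 + 52 + 89 = 213.

213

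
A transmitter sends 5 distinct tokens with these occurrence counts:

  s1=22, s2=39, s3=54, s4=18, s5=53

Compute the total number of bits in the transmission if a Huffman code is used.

Merge the two smallest weights repeatedly:
merge s4(18) and s1(22): 40
merge s2(39) and 40: 79
merge s5(53) and s3(54): 107
merge 79 and 107: 186
Total encoded bits = sum of merged weights = 40 + 79 + 107 + 186 = 412.

412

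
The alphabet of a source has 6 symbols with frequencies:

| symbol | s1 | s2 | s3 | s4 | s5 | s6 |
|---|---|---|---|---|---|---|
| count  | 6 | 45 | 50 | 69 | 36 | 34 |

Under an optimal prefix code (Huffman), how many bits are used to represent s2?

Build the tree from the bottom:
combine s1(6), s6(34) → 40
combine s5(36), 40 → 76
combine s2(45), s3(50) → 95
combine s4(69), 76 → 145
combine 95, 145 → 240
The subtree containing s2 is merged 2 times, so code length = 2.

2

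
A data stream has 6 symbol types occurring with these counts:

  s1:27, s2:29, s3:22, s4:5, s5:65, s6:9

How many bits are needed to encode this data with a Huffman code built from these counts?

Merge the two smallest weights repeatedly:
s4(5) + s6(9) → 14
14 + s3(22) → 36
s1(27) + s2(29) → 56
36 + 56 → 92
s5(65) + 92 → 157
Each symbol's bit-cost is frequency × depth; summing gives 355 bits (equivalently 14 + 36 + 56 + 92 + 157).

355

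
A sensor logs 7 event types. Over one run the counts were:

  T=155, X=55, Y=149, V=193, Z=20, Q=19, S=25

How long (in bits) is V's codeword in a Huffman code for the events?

2

Huffman merges, smallest pair first:
combine Q(19), Z(20) → 39
combine S(25), 39 → 64
combine X(55), 64 → 119
combine 119, Y(149) → 268
combine T(155), V(193) → 348
combine 268, 348 → 616
V's leaf is at depth 2, giving a 2-bit codeword.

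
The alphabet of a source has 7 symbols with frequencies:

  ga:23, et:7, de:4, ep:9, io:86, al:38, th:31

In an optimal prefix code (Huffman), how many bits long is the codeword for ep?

4

Build the tree from the bottom:
de(4) + et(7) → 11
ep(9) + 11 → 20
20 + ga(23) → 43
th(31) + al(38) → 69
43 + 69 → 112
io(86) + 112 → 198
ep's leaf is at depth 4, giving a 4-bit codeword.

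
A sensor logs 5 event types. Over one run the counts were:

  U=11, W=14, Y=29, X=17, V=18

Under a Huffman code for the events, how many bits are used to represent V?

2

Repeatedly merge the two smallest:
combine U(11), W(14) → 25
combine X(17), V(18) → 35
combine 25, Y(29) → 54
combine 35, 54 → 89
V's leaf is at depth 2, giving a 2-bit codeword.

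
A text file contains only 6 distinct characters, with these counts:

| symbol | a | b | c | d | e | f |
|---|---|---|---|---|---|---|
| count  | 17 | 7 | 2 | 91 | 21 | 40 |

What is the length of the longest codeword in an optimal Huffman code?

Merge the two lowest-weight nodes at each step:
combine c(2), b(7) → 9
combine 9, a(17) → 26
combine e(21), 26 → 47
combine f(40), 47 → 87
combine 87, d(91) → 178
The rarest symbols sit at the bottom; the longest codeword is 5 bits.

5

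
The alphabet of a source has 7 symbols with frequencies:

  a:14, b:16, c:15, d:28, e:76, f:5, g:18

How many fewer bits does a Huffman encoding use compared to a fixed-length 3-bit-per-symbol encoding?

Fixed-length: 3 bits × 172 symbols = 516 bits.
Huffman merges:
merge f(5) and a(14): 19
merge c(15) and b(16): 31
merge g(18) and 19: 37
merge d(28) and 31: 59
merge 37 and 59: 96
merge e(76) and 96: 172
Huffman total = 19 + 31 + 37 + 59 + 96 + 172 = 414 bits.
Saving = 516 − 414 = 102 bits.

102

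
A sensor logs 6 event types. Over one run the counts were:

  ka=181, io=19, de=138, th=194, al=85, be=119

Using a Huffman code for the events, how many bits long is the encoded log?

1799

Merge the two smallest weights repeatedly:
io(19) + al(85) → 104
104 + be(119) → 223
de(138) + ka(181) → 319
th(194) + 223 → 417
319 + 417 → 736
Total encoded bits = sum of merged weights = 104 + 223 + 319 + 417 + 736 = 1799.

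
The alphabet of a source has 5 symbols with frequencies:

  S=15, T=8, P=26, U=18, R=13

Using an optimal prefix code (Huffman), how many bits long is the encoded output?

Greedily combine the two least-frequent nodes:
T(8) + R(13) → 21
S(15) + U(18) → 33
21 + P(26) → 47
33 + 47 → 80
The encoded length is the sum of every internal node's weight: 21 + 33 + 47 + 80 = 181 bits.

181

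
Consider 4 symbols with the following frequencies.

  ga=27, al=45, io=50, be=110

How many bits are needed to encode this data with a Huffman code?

Build the Huffman tree bottom-up:
ga(27) + al(45) → 72
io(50) + 72 → 122
be(110) + 122 → 232
Each symbol's bit-cost is frequency × depth; summing gives 426 bits (equivalently 72 + 122 + 232).

426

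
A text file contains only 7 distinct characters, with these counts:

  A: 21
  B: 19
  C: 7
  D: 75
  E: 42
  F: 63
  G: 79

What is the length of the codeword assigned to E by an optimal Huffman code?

3

Huffman merges, smallest pair first:
merge C(7) and B(19): 26
merge A(21) and 26: 47
merge E(42) and 47: 89
merge F(63) and D(75): 138
merge G(79) and 89: 168
merge 138 and 168: 306
E's leaf is at depth 3, giving a 3-bit codeword.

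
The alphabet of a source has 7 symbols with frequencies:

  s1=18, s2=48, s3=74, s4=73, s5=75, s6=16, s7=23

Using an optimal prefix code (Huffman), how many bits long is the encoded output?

Build the Huffman tree bottom-up:
s6(16) + s1(18) → 34
s7(23) + 34 → 57
s2(48) + 57 → 105
s4(73) + s3(74) → 147
s5(75) + 105 → 180
147 + 180 → 327
The encoded length is the sum of every internal node's weight: 34 + 57 + 105 + 147 + 180 + 327 = 850 bits.

850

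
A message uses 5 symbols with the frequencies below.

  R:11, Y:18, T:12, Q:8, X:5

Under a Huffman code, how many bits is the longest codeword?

3

Merge the two lowest-weight nodes at each step:
X(5) + Q(8) → 13
R(11) + T(12) → 23
13 + Y(18) → 31
23 + 31 → 54
The first pair merged (X, Q) ends up deepest, at depth 3.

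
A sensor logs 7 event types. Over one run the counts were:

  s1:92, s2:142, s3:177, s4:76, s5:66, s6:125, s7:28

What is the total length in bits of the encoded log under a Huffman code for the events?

1893

Merge the two smallest weights repeatedly:
combine s7(28), s5(66) → 94
combine s4(76), s1(92) → 168
combine 94, s6(125) → 219
combine s2(142), 168 → 310
combine s3(177), 219 → 396
combine 310, 396 → 706
Total encoded bits = sum of merged weights = 94 + 168 + 219 + 310 + 396 + 706 = 1893.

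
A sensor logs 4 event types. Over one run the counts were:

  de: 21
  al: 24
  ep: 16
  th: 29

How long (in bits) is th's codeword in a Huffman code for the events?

Build the tree from the bottom:
ep(16) + de(21) → 37
al(24) + th(29) → 53
37 + 53 → 90
The subtree containing th is merged 2 times, so code length = 2.

2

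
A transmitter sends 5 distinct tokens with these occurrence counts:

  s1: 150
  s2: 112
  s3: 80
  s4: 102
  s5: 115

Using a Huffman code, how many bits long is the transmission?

1300

Greedily combine the two least-frequent nodes:
combine s3(80), s4(102) → 182
combine s2(112), s5(115) → 227
combine s1(150), 182 → 332
combine 227, 332 → 559
The encoded length is the sum of every internal node's weight: 182 + 227 + 332 + 559 = 1300 bits.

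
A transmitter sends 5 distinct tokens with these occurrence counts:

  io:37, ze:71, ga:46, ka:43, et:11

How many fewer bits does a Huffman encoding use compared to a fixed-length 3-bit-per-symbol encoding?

Fixed-length: 3 bits × 208 symbols = 624 bits.
Huffman merges:
merge et(11) and io(37): 48
merge ka(43) and ga(46): 89
merge 48 and ze(71): 119
merge 89 and 119: 208
Huffman total = 48 + 89 + 119 + 208 = 464 bits.
Saving = 624 − 464 = 160 bits.

160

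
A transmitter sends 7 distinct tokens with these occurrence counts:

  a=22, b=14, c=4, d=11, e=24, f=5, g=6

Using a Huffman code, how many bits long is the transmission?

Merge the two smallest weights repeatedly:
combine c(4), f(5) → 9
combine g(6), 9 → 15
combine d(11), b(14) → 25
combine 15, a(22) → 37
combine e(24), 25 → 49
combine 37, 49 → 86
The encoded length is the sum of every internal node's weight: 9 + 15 + 25 + 37 + 49 + 86 = 221 bits.

221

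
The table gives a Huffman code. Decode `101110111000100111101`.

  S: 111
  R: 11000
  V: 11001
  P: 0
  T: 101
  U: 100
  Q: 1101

Read left to right; each codeword is recognised as soon as it completes (prefix code):
  101→T | 1101→Q | 11000→R | 100→U | 111→S | 101→T
Decoded message: TQRUST

TQRUST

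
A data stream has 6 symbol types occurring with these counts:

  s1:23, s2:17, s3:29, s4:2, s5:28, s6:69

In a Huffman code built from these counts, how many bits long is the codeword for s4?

Repeatedly merge the two smallest:
combine s4(2), s2(17) → 19
combine 19, s1(23) → 42
combine s5(28), s3(29) → 57
combine 42, 57 → 99
combine s6(69), 99 → 168
s4's leaf is at depth 4, giving a 4-bit codeword.

4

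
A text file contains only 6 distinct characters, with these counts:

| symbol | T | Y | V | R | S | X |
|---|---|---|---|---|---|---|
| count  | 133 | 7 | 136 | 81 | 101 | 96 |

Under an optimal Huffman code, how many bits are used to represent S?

2

Build the tree from the bottom:
Y(7) + R(81) → 88
88 + X(96) → 184
S(101) + T(133) → 234
V(136) + 184 → 320
234 + 320 → 554
The subtree containing S is merged 2 times, so code length = 2.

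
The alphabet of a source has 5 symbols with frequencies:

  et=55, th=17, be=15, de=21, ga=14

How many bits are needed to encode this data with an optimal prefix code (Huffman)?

Merge the two smallest weights repeatedly:
merge ga(14) and be(15): 29
merge th(17) and de(21): 38
merge 29 and 38: 67
merge et(55) and 67: 122
Total encoded bits = sum of merged weights = 29 + 38 + 67 + 122 = 256.

256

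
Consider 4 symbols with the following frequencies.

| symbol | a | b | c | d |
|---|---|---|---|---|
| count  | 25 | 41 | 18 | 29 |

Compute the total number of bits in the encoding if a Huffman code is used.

226

Build the Huffman tree bottom-up:
merge c(18) and a(25): 43
merge d(29) and b(41): 70
merge 43 and 70: 113
Total encoded bits = sum of merged weights = 43 + 70 + 113 = 226.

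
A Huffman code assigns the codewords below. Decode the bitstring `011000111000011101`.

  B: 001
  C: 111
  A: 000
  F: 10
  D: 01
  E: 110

DFBEACD

Read left to right; each codeword is recognised as soon as it completes (prefix code):
  01→D | 10→F | 001→B | 110→E | 000→A | 111→C | 01→D
Decoded message: DFBEACD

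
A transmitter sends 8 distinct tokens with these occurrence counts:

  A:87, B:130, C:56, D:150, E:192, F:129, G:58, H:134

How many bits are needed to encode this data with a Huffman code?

2730

Greedily combine the two least-frequent nodes:
combine C(56), G(58) → 114
combine A(87), 114 → 201
combine F(129), B(130) → 259
combine H(134), D(150) → 284
combine E(192), 201 → 393
combine 259, 284 → 543
combine 393, 543 → 936
Each symbol's bit-cost is frequency × depth; summing gives 2730 bits (equivalently 114 + 201 + 259 + 284 + 393 + 543 + 936).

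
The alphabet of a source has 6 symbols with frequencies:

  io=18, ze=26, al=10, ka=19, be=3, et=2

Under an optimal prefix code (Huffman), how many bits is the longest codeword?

4

Merge the two lowest-weight nodes at each step:
combine et(2), be(3) → 5
combine 5, al(10) → 15
combine 15, io(18) → 33
combine ka(19), ze(26) → 45
combine 33, 45 → 78
The first pair merged (et, be) ends up deepest, at depth 4.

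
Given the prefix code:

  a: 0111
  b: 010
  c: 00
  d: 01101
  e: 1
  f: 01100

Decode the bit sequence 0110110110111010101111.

Read left to right; each codeword is recognised as soon as it completes (prefix code):
  01101→d | 1→e | 01101→d | 1→e | 1→e | 010→b | 1→e | 0111→a | 1→e
Decoded message: dedeebeae

dedeebeae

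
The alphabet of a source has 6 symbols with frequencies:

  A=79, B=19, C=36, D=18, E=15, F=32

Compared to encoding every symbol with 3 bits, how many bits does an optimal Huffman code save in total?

125

Fixed-length: 3 bits × 199 symbols = 597 bits.
Huffman merges:
E(15) + D(18) → 33
B(19) + F(32) → 51
33 + C(36) → 69
51 + 69 → 120
A(79) + 120 → 199
Huffman total = 33 + 51 + 69 + 120 + 199 = 472 bits.
Saving = 597 − 472 = 125 bits.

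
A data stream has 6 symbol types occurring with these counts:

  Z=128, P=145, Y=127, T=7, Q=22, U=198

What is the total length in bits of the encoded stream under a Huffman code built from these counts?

1439

Merge the two smallest weights repeatedly:
merge T(7) and Q(22): 29
merge 29 and Y(127): 156
merge Z(128) and P(145): 273
merge 156 and U(198): 354
merge 273 and 354: 627
The encoded length is the sum of every internal node's weight: 29 + 156 + 273 + 354 + 627 = 1439 bits.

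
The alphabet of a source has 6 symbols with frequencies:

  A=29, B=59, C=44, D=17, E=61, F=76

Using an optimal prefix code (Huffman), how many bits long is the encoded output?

708

Greedily combine the two least-frequent nodes:
merge D(17) and A(29): 46
merge C(44) and 46: 90
merge B(59) and E(61): 120
merge F(76) and 90: 166
merge 120 and 166: 286
Each symbol's bit-cost is frequency × depth; summing gives 708 bits (equivalently 46 + 90 + 120 + 166 + 286).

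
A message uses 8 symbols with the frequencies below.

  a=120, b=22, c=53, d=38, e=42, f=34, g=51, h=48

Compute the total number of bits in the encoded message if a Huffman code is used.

1160

Merge the two smallest weights repeatedly:
combine b(22), f(34) → 56
combine d(38), e(42) → 80
combine h(48), g(51) → 99
combine c(53), 56 → 109
combine 80, 99 → 179
combine 109, a(120) → 229
combine 179, 229 → 408
Each symbol's bit-cost is frequency × depth; summing gives 1160 bits (equivalently 56 + 80 + 99 + 109 + 179 + 229 + 408).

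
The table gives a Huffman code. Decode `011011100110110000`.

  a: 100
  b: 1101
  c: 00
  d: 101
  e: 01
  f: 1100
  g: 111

edfbac

Read left to right; each codeword is recognised as soon as it completes (prefix code):
  01→e | 101→d | 1100→f | 1101→b | 100→a | 00→c
Decoded message: edfbac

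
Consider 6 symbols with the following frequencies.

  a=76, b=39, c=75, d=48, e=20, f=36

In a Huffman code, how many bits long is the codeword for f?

Huffman merges, smallest pair first:
e(20) + f(36) → 56
b(39) + d(48) → 87
56 + c(75) → 131
a(76) + 87 → 163
131 + 163 → 294
f sits 3 levels below the root, so its codeword is 3 bits.

3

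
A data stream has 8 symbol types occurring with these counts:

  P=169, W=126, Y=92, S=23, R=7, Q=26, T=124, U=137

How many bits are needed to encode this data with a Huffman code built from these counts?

Build the Huffman tree bottom-up:
combine R(7), S(23) → 30
combine Q(26), 30 → 56
combine 56, Y(92) → 148
combine T(124), W(126) → 250
combine U(137), 148 → 285
combine P(169), 250 → 419
combine 285, 419 → 704
Total encoded bits = sum of merged weights = 30 + 56 + 148 + 250 + 285 + 419 + 704 = 1892.

1892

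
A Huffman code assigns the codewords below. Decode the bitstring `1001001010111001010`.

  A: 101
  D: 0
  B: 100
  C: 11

BBADCBAD

Read left to right; each codeword is recognised as soon as it completes (prefix code):
  100→B | 100→B | 101→A | 0→D | 11→C | 100→B | 101→A | 0→D
Decoded message: BBADCBAD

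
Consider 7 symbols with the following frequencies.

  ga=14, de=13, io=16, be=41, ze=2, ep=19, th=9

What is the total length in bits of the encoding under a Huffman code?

293

Merge the two smallest weights repeatedly:
merge ze(2) and th(9): 11
merge 11 and de(13): 24
merge ga(14) and io(16): 30
merge ep(19) and 24: 43
merge 30 and be(41): 71
merge 43 and 71: 114
The encoded length is the sum of every internal node's weight: 11 + 24 + 30 + 43 + 71 + 114 = 293 bits.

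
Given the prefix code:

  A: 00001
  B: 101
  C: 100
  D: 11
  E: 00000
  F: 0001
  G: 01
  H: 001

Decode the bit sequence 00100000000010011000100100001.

HEAHCGHA

Read left to right; each codeword is recognised as soon as it completes (prefix code):
  001→H | 00000→E | 00001→A | 001→H | 100→C | 01→G | 001→H | 00001→A
Decoded message: HEAHCGHA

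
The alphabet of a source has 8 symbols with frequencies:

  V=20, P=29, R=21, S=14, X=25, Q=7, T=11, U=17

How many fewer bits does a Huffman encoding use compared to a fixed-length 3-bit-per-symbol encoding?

Fixed-length: 3 bits × 144 symbols = 432 bits.
Huffman merges:
Q(7) + T(11) → 18
S(14) + U(17) → 31
18 + V(20) → 38
R(21) + X(25) → 46
P(29) + 31 → 60
38 + 46 → 84
60 + 84 → 144
Huffman total = 18 + 31 + 38 + 46 + 60 + 84 + 144 = 421 bits.
Saving = 432 − 421 = 11 bits.

11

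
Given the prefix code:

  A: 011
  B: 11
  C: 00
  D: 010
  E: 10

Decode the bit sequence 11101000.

Read left to right; each codeword is recognised as soon as it completes (prefix code):
  11→B | 10→E | 10→E | 00→C
Decoded message: BEEC

BEEC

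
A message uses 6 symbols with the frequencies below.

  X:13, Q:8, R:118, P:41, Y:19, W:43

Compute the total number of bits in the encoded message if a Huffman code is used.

Greedily combine the two least-frequent nodes:
Q(8) + X(13) → 21
Y(19) + 21 → 40
40 + P(41) → 81
W(43) + 81 → 124
R(118) + 124 → 242
Total encoded bits = sum of merged weights = 21 + 40 + 81 + 124 + 242 = 508.

508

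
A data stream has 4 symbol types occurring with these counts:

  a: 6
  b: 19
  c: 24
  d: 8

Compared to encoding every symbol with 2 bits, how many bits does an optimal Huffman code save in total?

Fixed-length: 2 bits × 57 symbols = 114 bits.
Huffman merges:
combine a(6), d(8) → 14
combine 14, b(19) → 33
combine c(24), 33 → 57
Huffman total = 14 + 33 + 57 = 104 bits.
Saving = 114 − 104 = 10 bits.

10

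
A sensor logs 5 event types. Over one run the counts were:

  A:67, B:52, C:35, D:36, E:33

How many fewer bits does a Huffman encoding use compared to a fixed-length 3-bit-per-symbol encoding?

155

Fixed-length: 3 bits × 223 symbols = 669 bits.
Huffman merges:
merge E(33) and C(35): 68
merge D(36) and B(52): 88
merge A(67) and 68: 135
merge 88 and 135: 223
Huffman total = 68 + 88 + 135 + 223 = 514 bits.
Saving = 669 − 514 = 155 bits.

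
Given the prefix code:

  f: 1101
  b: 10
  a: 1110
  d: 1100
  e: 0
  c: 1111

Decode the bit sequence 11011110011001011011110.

Read left to right; each codeword is recognised as soon as it completes (prefix code):
  1101→f | 1110→a | 0→e | 1100→d | 10→b | 1101→f | 1110→a
Decoded message: faedbfa

faedbfa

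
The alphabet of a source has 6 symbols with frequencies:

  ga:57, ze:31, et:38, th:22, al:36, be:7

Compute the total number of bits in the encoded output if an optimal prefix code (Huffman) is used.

471

Greedily combine the two least-frequent nodes:
merge be(7) and th(22): 29
merge 29 and ze(31): 60
merge al(36) and et(38): 74
merge ga(57) and 60: 117
merge 74 and 117: 191
Total encoded bits = sum of merged weights = 29 + 60 + 74 + 117 + 191 = 471.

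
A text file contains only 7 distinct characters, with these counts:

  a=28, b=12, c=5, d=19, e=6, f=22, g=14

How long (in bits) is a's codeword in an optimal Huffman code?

2

Repeatedly merge the two smallest:
combine c(5), e(6) → 11
combine 11, b(12) → 23
combine g(14), d(19) → 33
combine f(22), 23 → 45
combine a(28), 33 → 61
combine 45, 61 → 106
a sits 2 levels below the root, so its codeword is 2 bits.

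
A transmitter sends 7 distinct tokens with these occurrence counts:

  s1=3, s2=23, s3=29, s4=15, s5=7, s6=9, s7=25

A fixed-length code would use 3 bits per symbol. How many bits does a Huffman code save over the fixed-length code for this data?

Fixed-length: 3 bits × 111 symbols = 333 bits.
Huffman merges:
merge s1(3) and s5(7): 10
merge s6(9) and 10: 19
merge s4(15) and 19: 34
merge s2(23) and s7(25): 48
merge s3(29) and 34: 63
merge 48 and 63: 111
Huffman total = 10 + 19 + 34 + 48 + 63 + 111 = 285 bits.
Saving = 333 − 285 = 48 bits.

48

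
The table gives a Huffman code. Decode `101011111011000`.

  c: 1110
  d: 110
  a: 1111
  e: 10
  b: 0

Read left to right; each codeword is recognised as soon as it completes (prefix code):
  10→e | 10→e | 1111→a | 10→e | 110→d | 0→b | 0→b
Decoded message: eeaedbb

eeaedbb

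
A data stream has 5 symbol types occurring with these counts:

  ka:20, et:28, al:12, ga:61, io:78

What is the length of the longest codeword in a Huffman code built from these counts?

4

Merge the two lowest-weight nodes at each step:
combine al(12), ka(20) → 32
combine et(28), 32 → 60
combine 60, ga(61) → 121
combine io(78), 121 → 199
Maximum depth reached is 4.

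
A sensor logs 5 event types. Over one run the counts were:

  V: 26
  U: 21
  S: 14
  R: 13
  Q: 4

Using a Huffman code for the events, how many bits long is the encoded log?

Greedily combine the two least-frequent nodes:
combine Q(4), R(13) → 17
combine S(14), 17 → 31
combine U(21), V(26) → 47
combine 31, 47 → 78
The encoded length is the sum of every internal node's weight: 17 + 31 + 47 + 78 = 173 bits.

173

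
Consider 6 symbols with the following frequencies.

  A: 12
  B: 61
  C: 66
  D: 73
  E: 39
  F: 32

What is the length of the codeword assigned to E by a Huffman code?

Huffman merges, smallest pair first:
combine A(12), F(32) → 44
combine E(39), 44 → 83
combine B(61), C(66) → 127
combine D(73), 83 → 156
combine 127, 156 → 283
E's leaf is at depth 3, giving a 3-bit codeword.

3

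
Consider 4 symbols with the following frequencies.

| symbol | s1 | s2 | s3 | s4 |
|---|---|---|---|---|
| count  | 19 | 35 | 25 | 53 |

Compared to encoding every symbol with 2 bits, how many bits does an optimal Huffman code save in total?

9

Fixed-length: 2 bits × 132 symbols = 264 bits.
Huffman merges:
s1(19) + s3(25) → 44
s2(35) + 44 → 79
s4(53) + 79 → 132
Huffman total = 44 + 79 + 132 = 255 bits.
Saving = 264 − 255 = 9 bits.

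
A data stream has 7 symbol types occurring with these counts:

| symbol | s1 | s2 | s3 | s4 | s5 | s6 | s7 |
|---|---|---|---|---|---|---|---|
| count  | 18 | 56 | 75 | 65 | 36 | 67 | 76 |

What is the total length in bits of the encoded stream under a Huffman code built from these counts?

1082

Greedily combine the two least-frequent nodes:
merge s1(18) and s5(36): 54
merge 54 and s2(56): 110
merge s4(65) and s6(67): 132
merge s3(75) and s7(76): 151
merge 110 and 132: 242
merge 151 and 242: 393
Each symbol's bit-cost is frequency × depth; summing gives 1082 bits (equivalently 54 + 110 + 132 + 151 + 242 + 393).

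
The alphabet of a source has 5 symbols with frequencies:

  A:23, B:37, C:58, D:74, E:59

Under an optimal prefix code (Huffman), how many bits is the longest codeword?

3

Merge the two lowest-weight nodes at each step:
A(23) + B(37) → 60
C(58) + E(59) → 117
60 + D(74) → 134
117 + 134 → 251
The first pair merged (A, B) ends up deepest, at depth 3.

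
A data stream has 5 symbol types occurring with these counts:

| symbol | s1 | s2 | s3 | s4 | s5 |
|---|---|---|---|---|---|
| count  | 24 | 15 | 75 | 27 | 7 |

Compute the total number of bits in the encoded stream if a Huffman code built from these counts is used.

289

Greedily combine the two least-frequent nodes:
s5(7) + s2(15) → 22
22 + s1(24) → 46
s4(27) + 46 → 73
73 + s3(75) → 148
Each symbol's bit-cost is frequency × depth; summing gives 289 bits (equivalently 22 + 46 + 73 + 148).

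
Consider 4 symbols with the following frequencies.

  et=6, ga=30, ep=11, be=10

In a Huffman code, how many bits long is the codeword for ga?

Build the tree from the bottom:
et(6) + be(10) → 16
ep(11) + 16 → 27
27 + ga(30) → 57
ga is merged only at the final step, so code length = 1.

1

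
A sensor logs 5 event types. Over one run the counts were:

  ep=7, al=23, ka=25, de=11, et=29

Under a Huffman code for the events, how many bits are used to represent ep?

Huffman merges, smallest pair first:
merge ep(7) and de(11): 18
merge 18 and al(23): 41
merge ka(25) and et(29): 54
merge 41 and 54: 95
ep's leaf is at depth 3, giving a 3-bit codeword.

3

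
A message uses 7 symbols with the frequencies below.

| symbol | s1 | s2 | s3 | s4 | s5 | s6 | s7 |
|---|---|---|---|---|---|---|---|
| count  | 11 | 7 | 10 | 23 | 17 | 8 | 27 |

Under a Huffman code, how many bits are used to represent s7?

2

Repeatedly merge the two smallest:
merge s2(7) and s6(8): 15
merge s3(10) and s1(11): 21
merge 15 and s5(17): 32
merge 21 and s4(23): 44
merge s7(27) and 32: 59
merge 44 and 59: 103
s7's leaf is at depth 2, giving a 2-bit codeword.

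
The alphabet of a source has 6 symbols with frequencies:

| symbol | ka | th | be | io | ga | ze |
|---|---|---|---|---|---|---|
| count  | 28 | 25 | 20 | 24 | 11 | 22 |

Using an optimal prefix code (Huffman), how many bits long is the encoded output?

Greedily combine the two least-frequent nodes:
ga(11) + be(20) → 31
ze(22) + io(24) → 46
th(25) + ka(28) → 53
31 + 46 → 77
53 + 77 → 130
The encoded length is the sum of every internal node's weight: 31 + 46 + 53 + 77 + 130 = 337 bits.

337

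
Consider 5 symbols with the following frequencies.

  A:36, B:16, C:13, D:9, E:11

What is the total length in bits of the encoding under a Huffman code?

Greedily combine the two least-frequent nodes:
merge D(9) and E(11): 20
merge C(13) and B(16): 29
merge 20 and 29: 49
merge A(36) and 49: 85
The encoded length is the sum of every internal node's weight: 20 + 29 + 49 + 85 = 183 bits.

183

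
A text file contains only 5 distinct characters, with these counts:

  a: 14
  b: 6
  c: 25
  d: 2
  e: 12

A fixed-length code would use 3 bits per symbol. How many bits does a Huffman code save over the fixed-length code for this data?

Fixed-length: 3 bits × 59 symbols = 177 bits.
Huffman merges:
d(2) + b(6) → 8
8 + e(12) → 20
a(14) + 20 → 34
c(25) + 34 → 59
Huffman total = 8 + 20 + 34 + 59 = 121 bits.
Saving = 177 − 121 = 56 bits.

56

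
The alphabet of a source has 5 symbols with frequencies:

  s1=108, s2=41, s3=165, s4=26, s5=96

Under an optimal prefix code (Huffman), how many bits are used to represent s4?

4

Build the tree from the bottom:
combine s4(26), s2(41) → 67
combine 67, s5(96) → 163
combine s1(108), 163 → 271
combine s3(165), 271 → 436
The subtree containing s4 is merged 4 times, so code length = 4.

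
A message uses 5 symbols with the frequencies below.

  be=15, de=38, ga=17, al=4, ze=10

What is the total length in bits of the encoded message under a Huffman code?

173

Greedily combine the two least-frequent nodes:
al(4) + ze(10) → 14
14 + be(15) → 29
ga(17) + 29 → 46
de(38) + 46 → 84
Total encoded bits = sum of merged weights = 14 + 29 + 46 + 84 = 173.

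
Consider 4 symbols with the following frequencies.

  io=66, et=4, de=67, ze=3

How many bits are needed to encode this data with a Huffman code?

Build the Huffman tree bottom-up:
merge ze(3) and et(4): 7
merge 7 and io(66): 73
merge de(67) and 73: 140
The encoded length is the sum of every internal node's weight: 7 + 73 + 140 = 220 bits.

220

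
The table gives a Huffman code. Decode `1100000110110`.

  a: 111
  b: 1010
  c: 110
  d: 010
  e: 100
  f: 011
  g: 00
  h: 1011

cggcc

Read left to right; each codeword is recognised as soon as it completes (prefix code):
  110→c | 00→g | 00→g | 110→c | 110→c
Decoded message: cggcc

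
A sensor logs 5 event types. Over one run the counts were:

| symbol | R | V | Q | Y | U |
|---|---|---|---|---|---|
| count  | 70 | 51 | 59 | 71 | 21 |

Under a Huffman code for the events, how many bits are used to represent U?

3

Repeatedly merge the two smallest:
merge U(21) and V(51): 72
merge Q(59) and R(70): 129
merge Y(71) and 72: 143
merge 129 and 143: 272
The subtree containing U is merged 3 times, so code length = 3.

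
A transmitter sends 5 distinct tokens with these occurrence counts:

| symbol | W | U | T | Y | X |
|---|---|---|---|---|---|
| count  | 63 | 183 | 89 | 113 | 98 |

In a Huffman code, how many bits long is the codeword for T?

3

Build the tree from the bottom:
combine W(63), T(89) → 152
combine X(98), Y(113) → 211
combine 152, U(183) → 335
combine 211, 335 → 546
T's leaf is at depth 3, giving a 3-bit codeword.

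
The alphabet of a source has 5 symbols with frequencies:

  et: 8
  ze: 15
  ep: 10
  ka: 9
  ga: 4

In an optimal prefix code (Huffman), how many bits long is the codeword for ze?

2

Huffman merges, smallest pair first:
merge ga(4) and et(8): 12
merge ka(9) and ep(10): 19
merge 12 and ze(15): 27
merge 19 and 27: 46
ze's leaf is at depth 2, giving a 2-bit codeword.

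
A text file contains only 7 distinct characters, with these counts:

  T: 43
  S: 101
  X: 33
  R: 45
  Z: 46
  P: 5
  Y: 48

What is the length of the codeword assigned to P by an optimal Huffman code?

Repeatedly merge the two smallest:
P(5) + X(33) → 38
38 + T(43) → 81
R(45) + Z(46) → 91
Y(48) + 81 → 129
91 + S(101) → 192
129 + 192 → 321
P's leaf is at depth 4, giving a 4-bit codeword.

4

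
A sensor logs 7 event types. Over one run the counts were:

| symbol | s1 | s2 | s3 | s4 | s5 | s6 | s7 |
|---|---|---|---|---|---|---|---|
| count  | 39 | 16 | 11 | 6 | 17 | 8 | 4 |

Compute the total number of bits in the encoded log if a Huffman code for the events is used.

253

Build the Huffman tree bottom-up:
merge s7(4) and s4(6): 10
merge s6(8) and 10: 18
merge s3(11) and s2(16): 27
merge s5(17) and 18: 35
merge 27 and 35: 62
merge s1(39) and 62: 101
Each symbol's bit-cost is frequency × depth; summing gives 253 bits (equivalently 10 + 18 + 27 + 35 + 62 + 101).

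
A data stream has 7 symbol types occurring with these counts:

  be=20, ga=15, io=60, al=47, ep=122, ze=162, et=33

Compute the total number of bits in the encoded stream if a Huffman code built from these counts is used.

1128

Merge the two smallest weights repeatedly:
combine ga(15), be(20) → 35
combine et(33), 35 → 68
combine al(47), io(60) → 107
combine 68, 107 → 175
combine ep(122), ze(162) → 284
combine 175, 284 → 459
Total encoded bits = sum of merged weights = 35 + 68 + 107 + 175 + 284 + 459 = 1128.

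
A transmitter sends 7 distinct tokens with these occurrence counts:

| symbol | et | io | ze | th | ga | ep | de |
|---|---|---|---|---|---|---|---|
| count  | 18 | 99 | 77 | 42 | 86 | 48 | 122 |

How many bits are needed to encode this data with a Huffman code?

1315

Merge the two smallest weights repeatedly:
combine et(18), th(42) → 60
combine ep(48), 60 → 108
combine ze(77), ga(86) → 163
combine io(99), 108 → 207
combine de(122), 163 → 285
combine 207, 285 → 492
Each symbol's bit-cost is frequency × depth; summing gives 1315 bits (equivalently 60 + 108 + 163 + 207 + 285 + 492).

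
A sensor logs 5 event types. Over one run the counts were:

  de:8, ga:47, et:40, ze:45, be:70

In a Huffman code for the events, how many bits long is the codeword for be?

Huffman merges, smallest pair first:
combine de(8), et(40) → 48
combine ze(45), ga(47) → 92
combine 48, be(70) → 118
combine 92, 118 → 210
be sits 2 levels below the root, so its codeword is 2 bits.

2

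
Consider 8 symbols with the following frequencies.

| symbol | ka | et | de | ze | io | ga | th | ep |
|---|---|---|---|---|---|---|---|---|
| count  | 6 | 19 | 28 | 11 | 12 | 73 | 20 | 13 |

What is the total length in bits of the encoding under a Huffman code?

478

Build the Huffman tree bottom-up:
combine ka(6), ze(11) → 17
combine io(12), ep(13) → 25
combine 17, et(19) → 36
combine th(20), 25 → 45
combine de(28), 36 → 64
combine 45, 64 → 109
combine ga(73), 109 → 182
Total encoded bits = sum of merged weights = 17 + 25 + 36 + 45 + 64 + 109 + 182 = 478.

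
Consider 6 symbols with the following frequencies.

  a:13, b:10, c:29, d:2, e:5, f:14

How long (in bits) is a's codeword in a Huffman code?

3

Huffman merges, smallest pair first:
combine d(2), e(5) → 7
combine 7, b(10) → 17
combine a(13), f(14) → 27
combine 17, 27 → 44
combine c(29), 44 → 73
a's leaf is at depth 3, giving a 3-bit codeword.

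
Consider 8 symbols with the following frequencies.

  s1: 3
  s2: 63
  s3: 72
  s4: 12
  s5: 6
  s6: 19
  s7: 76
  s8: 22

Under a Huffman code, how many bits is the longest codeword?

6

Merge the two lowest-weight nodes at each step:
combine s1(3), s5(6) → 9
combine 9, s4(12) → 21
combine s6(19), 21 → 40
combine s8(22), 40 → 62
combine 62, s2(63) → 125
combine s3(72), s7(76) → 148
combine 125, 148 → 273
The first pair merged (s1, s5) ends up deepest, at depth 6.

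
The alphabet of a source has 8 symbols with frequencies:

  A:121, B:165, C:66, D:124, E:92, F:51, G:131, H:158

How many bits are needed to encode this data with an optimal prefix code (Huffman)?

Greedily combine the two least-frequent nodes:
F(51) + C(66) → 117
E(92) + 117 → 209
A(121) + D(124) → 245
G(131) + H(158) → 289
B(165) + 209 → 374
245 + 289 → 534
374 + 534 → 908
Each symbol's bit-cost is frequency × depth; summing gives 2676 bits (equivalently 117 + 209 + 245 + 289 + 374 + 534 + 908).

2676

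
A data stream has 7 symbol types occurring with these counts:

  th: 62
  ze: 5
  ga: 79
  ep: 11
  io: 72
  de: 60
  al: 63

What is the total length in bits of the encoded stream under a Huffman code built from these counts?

921

Merge the two smallest weights repeatedly:
merge ze(5) and ep(11): 16
merge 16 and de(60): 76
merge th(62) and al(63): 125
merge io(72) and 76: 148
merge ga(79) and 125: 204
merge 148 and 204: 352
Total encoded bits = sum of merged weights = 16 + 76 + 125 + 148 + 204 + 352 = 921.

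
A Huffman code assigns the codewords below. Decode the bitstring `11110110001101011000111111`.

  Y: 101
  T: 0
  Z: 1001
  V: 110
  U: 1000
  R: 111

RYUVYURR

Read left to right; each codeword is recognised as soon as it completes (prefix code):
  111→R | 101→Y | 1000→U | 110→V | 101→Y | 1000→U | 111→R | 111→R
Decoded message: RYUVYURR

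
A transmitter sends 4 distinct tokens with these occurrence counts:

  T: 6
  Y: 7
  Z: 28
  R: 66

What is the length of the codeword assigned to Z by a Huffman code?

Huffman merges, smallest pair first:
T(6) + Y(7) → 13
13 + Z(28) → 41
41 + R(66) → 107
The subtree containing Z is merged 2 times, so code length = 2.

2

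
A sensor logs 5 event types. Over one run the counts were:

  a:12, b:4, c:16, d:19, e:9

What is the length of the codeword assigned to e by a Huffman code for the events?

3

Repeatedly merge the two smallest:
b(4) + e(9) → 13
a(12) + 13 → 25
c(16) + d(19) → 35
25 + 35 → 60
e's leaf is at depth 3, giving a 3-bit codeword.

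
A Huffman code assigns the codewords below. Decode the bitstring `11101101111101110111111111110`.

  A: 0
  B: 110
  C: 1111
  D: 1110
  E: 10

DBCEDCCD

Read left to right; each codeword is recognised as soon as it completes (prefix code):
  1110→D | 110→B | 1111→C | 10→E | 1110→D | 1111→C | 1111→C | 1110→D
Decoded message: DBCEDCCD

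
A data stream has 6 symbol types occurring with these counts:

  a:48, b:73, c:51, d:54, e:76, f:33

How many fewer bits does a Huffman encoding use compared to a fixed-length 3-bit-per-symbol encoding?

149

Fixed-length: 3 bits × 335 symbols = 1005 bits.
Huffman merges:
merge f(33) and a(48): 81
merge c(51) and d(54): 105
merge b(73) and e(76): 149
merge 81 and 105: 186
merge 149 and 186: 335
Huffman total = 81 + 105 + 149 + 186 + 335 = 856 bits.
Saving = 1005 − 856 = 149 bits.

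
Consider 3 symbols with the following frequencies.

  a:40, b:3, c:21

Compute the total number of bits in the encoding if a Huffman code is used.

Merge the two smallest weights repeatedly:
combine b(3), c(21) → 24
combine 24, a(40) → 64
Total encoded bits = sum of merged weights = 24 + 64 = 88.

88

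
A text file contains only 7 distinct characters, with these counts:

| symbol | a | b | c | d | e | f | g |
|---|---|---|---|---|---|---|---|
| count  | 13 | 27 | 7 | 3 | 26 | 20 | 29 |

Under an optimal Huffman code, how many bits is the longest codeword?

Merge the two lowest-weight nodes at each step:
merge d(3) and c(7): 10
merge 10 and a(13): 23
merge f(20) and 23: 43
merge e(26) and b(27): 53
merge g(29) and 43: 72
merge 53 and 72: 125
Maximum depth reached is 5.

5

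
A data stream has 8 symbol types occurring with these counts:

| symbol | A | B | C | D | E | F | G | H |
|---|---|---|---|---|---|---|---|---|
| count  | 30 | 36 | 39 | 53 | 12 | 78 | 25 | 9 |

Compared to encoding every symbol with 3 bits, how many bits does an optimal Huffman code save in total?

Fixed-length: 3 bits × 282 symbols = 846 bits.
Huffman merges:
merge H(9) and E(12): 21
merge 21 and G(25): 46
merge A(30) and B(36): 66
merge C(39) and 46: 85
merge D(53) and 66: 119
merge F(78) and 85: 163
merge 119 and 163: 282
Huffman total = 21 + 46 + 66 + 85 + 119 + 163 + 282 = 782 bits.
Saving = 846 − 782 = 64 bits.

64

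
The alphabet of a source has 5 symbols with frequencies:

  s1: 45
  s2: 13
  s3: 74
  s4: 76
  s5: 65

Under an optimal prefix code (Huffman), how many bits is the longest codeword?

3

Merge the two lowest-weight nodes at each step:
s2(13) + s1(45) → 58
58 + s5(65) → 123
s3(74) + s4(76) → 150
123 + 150 → 273
Maximum depth reached is 3.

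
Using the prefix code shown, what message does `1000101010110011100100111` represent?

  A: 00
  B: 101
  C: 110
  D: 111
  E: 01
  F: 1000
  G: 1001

FBEEGCEAD

Read left to right; each codeword is recognised as soon as it completes (prefix code):
  1000→F | 101→B | 01→E | 01→E | 1001→G | 110→C | 01→E | 00→A | 111→D
Decoded message: FBEEGCEAD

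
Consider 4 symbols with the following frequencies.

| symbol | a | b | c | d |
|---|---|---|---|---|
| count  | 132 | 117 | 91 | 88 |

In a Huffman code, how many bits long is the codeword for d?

2

Huffman merges, smallest pair first:
merge d(88) and c(91): 179
merge b(117) and a(132): 249
merge 179 and 249: 428
d sits 2 levels below the root, so its codeword is 2 bits.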